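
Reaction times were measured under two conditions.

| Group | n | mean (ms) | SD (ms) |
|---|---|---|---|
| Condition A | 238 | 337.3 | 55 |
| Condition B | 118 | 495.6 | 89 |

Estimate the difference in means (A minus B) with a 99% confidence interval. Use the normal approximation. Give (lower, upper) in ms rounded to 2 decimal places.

(-181.32, -135.28)

Standard errors of each mean: 55/√238 = 3.5651 and 89/√118 = 8.1931.
SE(x̄₁ − x̄₂) = √(3.5651² + 8.1931²) = 8.9351 for independent samples with unequal variances.
With z* = 2.576, the margin is 2.576 × 8.9351 = 23.0168.
x̄₁ − x̄₂ = 337.3 − 495.6 = -158.3000; the interval is -158.3000 ± 23.0168 = (-181.32, -135.28).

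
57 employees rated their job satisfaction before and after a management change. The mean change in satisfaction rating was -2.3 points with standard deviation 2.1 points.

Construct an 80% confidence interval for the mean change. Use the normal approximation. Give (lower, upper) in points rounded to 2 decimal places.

This is a matched-pairs design, so SE = s_d/√n = 2.1/√57 = 0.2782.
Margin = 1.282 × 0.2782 = 0.3567; the interval is -2.3 ± 0.3567 = (-2.66, -1.94).

(-2.66, -1.94)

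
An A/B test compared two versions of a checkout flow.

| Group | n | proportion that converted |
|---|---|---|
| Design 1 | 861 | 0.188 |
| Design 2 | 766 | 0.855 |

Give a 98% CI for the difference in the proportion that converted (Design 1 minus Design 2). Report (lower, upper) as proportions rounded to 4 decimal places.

(-0.7098, -0.6242)

Each SE is √(p̂(1−p̂)/n): √(0.1880·0.8120/861) = 0.01332 and √(0.8550·0.1450/766) = 0.01272.
SE(p̂₁ − p̂₂) = √(SE₁² + SE₂²) = √(0.0001774224 + 0.0001617984) = 0.01842, since the two samples are independent.
At 98% confidence z* = 2.326; margin = 2.326 × 0.01842 = 0.04284.
The difference is 0.1880 − 0.8550 = -0.6670, so the interval is -0.6670 ± 0.04284 = (-0.7098, -0.6242).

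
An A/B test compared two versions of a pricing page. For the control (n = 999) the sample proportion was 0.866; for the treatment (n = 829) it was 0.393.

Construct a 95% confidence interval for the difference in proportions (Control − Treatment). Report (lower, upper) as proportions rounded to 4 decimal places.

(0.4336, 0.5124)

SE₁ = √(p̂₁(1−p̂₁)/n₁) = √(0.8660·0.1340/999) = 0.01078; SE₂ = √(0.3930·0.6070/829) = 0.01696.
Independent samples: SE of the difference = √(SE₁² + SE₂²) = √(0.0001162084 + 0.0002876416) = 0.02010.
z* for 95% confidence is 1.960, so the margin of error is 1.960 × 0.02010 = 0.03940.
Point estimate p̂₁ − p̂₂ = 0.8660 − 0.3930 = 0.4730.
0.4730 ± 0.03940 → (0.4336, 0.5124).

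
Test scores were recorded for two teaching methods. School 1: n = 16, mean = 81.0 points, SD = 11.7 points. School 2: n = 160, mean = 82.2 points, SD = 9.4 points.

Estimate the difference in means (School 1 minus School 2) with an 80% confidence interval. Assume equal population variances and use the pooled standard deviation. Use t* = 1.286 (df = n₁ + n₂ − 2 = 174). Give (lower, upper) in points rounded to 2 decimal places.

s_p = √[((n₁−1)s₁² + (n₂−1)s₂²)/(n₁+n₂−2)] = √[(15·11.7² + 159·9.4²)/174] = 9.6200.
SE = 9.6200·√(1/16 + 1/160) = 2.5224.
With t* = 1.286, margin = 1.286 × 2.5224 = 3.2438.
x̄₁ − x̄₂ = 81.0 − 82.2 = -1.2000; interval -1.2000 ± 3.2438 = (-4.44, 2.04).

(-4.44, 2.04)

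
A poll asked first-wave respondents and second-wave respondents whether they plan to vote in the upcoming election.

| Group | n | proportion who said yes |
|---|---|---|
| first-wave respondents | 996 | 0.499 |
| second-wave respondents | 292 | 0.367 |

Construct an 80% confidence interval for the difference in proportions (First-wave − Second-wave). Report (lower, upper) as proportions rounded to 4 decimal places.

SE₁ = √(p̂₁(1−p̂₁)/n₁) = √(0.4990·0.5010/996) = 0.01584; SE₂ = √(0.3670·0.6330/292) = 0.02821.
Independent samples: SE of the difference = √(SE₁² + SE₂²) = √(0.0002509056 + 0.0007958041) = 0.03235.
z* for 80% confidence is 1.282, so the margin of error is 1.282 × 0.03235 = 0.04147.
Point estimate p̂₁ − p̂₂ = 0.4990 − 0.3670 = 0.1320.
0.1320 ± 0.04147 → (0.0905, 0.1735).

(0.0905, 0.1735)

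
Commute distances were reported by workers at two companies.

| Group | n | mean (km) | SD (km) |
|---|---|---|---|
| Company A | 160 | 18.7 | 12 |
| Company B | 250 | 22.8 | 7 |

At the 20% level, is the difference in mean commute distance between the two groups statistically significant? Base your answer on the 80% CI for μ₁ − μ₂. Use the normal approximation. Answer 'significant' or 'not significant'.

significant

SE₁ = s₁/√n₁ = 12/√160 = 0.9487; SE₂ = 7/√250 = 0.4427.
Independent samples, unequal variances: SE_diff = √(SE₁² + SE₂²) = √(0.90003169 + 0.19598329) = 1.0469.
z* = 1.282, so margin of error = 1.282 × 1.0469 = 1.3421.
Difference in means = 18.7 − 22.8 = -4.1000.
-4.1000 ± 1.3421 → (-5.4421, -2.7579).
The interval (-5.4421, -2.7579) does not contain 0, so the difference is significant.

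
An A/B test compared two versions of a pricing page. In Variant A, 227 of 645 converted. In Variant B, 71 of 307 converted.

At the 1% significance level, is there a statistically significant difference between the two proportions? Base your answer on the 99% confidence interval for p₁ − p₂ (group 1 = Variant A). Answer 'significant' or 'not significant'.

significant

First, p̂₁ = 227/645 = 0.3519; p̂₂ = 71/307 = 0.2313.
The two standard errors are √(0.3519×0.6481/645) = 0.01880 and √(0.2313×0.7687/307) = 0.02407.
Because the samples are independent, SE_diff = √(0.01880² + 0.02407²) = 0.03054.
Using z* = 2.576 for 99%, ME = 2.576 × 0.03054 = 0.07867.
p̂₁ − p̂₂ = 0.1206; interval 0.1206 ± 0.07867 gives (0.04193, 0.19927).
The interval (0.04193, 0.19927) does not contain 0, so the difference is significant.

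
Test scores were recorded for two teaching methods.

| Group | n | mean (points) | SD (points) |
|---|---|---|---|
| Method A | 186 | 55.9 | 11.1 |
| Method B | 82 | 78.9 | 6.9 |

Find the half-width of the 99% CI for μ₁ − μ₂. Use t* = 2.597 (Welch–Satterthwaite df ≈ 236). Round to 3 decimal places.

Per-group SEs: s₁/√n₁ = 11.1/√186 = 0.8139, s₂/√n₂ = 6.9/√82 = 0.7620.
Unpooled SE of the difference: √(0.66243321 + 0.580644) = 1.1149.
Margin of error = t* · SE = 2.597 × 1.1149 = 2.8954.

2.895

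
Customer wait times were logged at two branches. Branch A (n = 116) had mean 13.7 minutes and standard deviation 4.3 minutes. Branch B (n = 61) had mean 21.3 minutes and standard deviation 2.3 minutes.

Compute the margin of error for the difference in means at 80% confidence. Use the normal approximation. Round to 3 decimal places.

0.636

Standard errors of each mean: 4.3/√116 = 0.3992 and 2.3/√61 = 0.2945.
SE(x̄₁ − x̄₂) = √(0.3992² + 0.2945²) = 0.4961 for independent samples with unequal variances.
With z* = 1.282, the margin is 1.282 × 0.4961 = 0.6360.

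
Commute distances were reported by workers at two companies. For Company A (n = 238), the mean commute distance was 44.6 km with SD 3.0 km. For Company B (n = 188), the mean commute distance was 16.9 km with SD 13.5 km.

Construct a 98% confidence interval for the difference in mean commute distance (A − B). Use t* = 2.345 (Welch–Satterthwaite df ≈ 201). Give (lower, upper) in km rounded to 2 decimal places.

Per-group SEs: s₁/√n₁ = 3.0/√238 = 0.1945, s₂/√n₂ = 13.5/√188 = 0.9846.
Unpooled SE of the difference: √(0.03783025 + 0.96943716) = 1.0036.
Margin of error = t* · SE = 2.345 × 1.0036 = 2.3534.
x̄₁ − x̄₂ = 44.6 − 16.9 = 27.7000.
CI: 27.7000 ± 2.3534 = (25.35, 30.05).

(25.35, 30.05)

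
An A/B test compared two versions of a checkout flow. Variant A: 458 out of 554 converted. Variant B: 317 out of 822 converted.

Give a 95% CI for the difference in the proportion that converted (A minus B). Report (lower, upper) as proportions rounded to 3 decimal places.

(0.395, 0.487)

First, p̂₁ = 458/554 = 0.8267; p̂₂ = 317/822 = 0.3856.
The two standard errors are √(0.8267×0.1733/554) = 0.01608 and √(0.3856×0.6144/822) = 0.01698.
Because the samples are independent, SE_diff = √(0.01608² + 0.01698²) = 0.02339.
Using z* = 1.960 for 95%, ME = 1.960 × 0.02339 = 0.04584.
p̂₁ − p̂₂ = 0.4411; interval 0.4411 ± 0.04584 gives (0.395, 0.487).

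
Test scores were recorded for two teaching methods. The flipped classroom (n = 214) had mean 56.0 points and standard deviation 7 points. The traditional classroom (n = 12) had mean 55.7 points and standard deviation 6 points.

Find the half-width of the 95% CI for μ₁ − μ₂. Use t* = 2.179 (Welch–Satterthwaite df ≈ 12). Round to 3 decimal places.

3.916

Standard errors of each mean: 7/√214 = 0.4785 and 6/√12 = 1.7321.
SE(x̄₁ − x̄₂) = √(0.4785² + 1.7321²) = 1.7970 for independent samples with unequal variances.
With t* = 2.179, the margin is 2.179 × 1.7970 = 3.9157.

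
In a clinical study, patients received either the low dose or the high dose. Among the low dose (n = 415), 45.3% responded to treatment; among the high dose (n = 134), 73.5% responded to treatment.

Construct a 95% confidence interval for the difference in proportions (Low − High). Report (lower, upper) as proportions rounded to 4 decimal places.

(-0.3708, -0.1932)

The two standard errors are √(0.4530×0.5470/415) = 0.02444 and √(0.7350×0.2650/134) = 0.03813.
Because the samples are independent, SE_diff = √(0.02444² + 0.03813²) = 0.04529.
Using z* = 1.960 for 95%, ME = 1.960 × 0.04529 = 0.08877.
p̂₁ − p̂₂ = -0.2820; interval -0.2820 ± 0.08877 gives (-0.3708, -0.1932).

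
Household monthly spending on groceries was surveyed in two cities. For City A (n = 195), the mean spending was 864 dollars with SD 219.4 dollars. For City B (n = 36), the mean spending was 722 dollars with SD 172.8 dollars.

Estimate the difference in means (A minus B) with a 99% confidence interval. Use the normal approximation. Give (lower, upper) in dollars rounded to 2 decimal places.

(57.49, 226.51)

Per-group SEs: s₁/√n₁ = 219.4/√195 = 15.7116, s₂/√n₂ = 172.8/√36 = 28.8000.
Unpooled SE of the difference: √(246.85437456 + 829.44) = 32.8069.
Margin of error = z* · SE = 2.576 × 32.8069 = 84.5106.
x̄₁ − x̄₂ = 864 − 722 = 142.0000.
CI: 142.0000 ± 84.5106 = (57.49, 226.51).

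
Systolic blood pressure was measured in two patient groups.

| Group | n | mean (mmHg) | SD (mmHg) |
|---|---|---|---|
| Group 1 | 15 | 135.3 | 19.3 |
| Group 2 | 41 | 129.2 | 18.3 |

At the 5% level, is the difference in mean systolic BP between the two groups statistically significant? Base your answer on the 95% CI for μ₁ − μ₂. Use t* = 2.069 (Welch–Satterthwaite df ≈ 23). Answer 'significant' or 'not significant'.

not significant

SE₁ = s₁/√n₁ = 19.3/√15 = 4.9832; SE₂ = 18.3/√41 = 2.8580.
Independent samples, unequal variances: SE_diff = √(SE₁² + SE₂²) = √(24.83228224 + 8.168164) = 5.7446.
t* = 2.069, so margin of error = 2.069 × 5.7446 = 11.8856.
Difference in means = 135.3 − 129.2 = 6.1000.
6.1000 ± 11.8856 → (-5.7856, 17.9856).
The interval (-5.7856, 17.9856) contains 0, so the difference is not significant.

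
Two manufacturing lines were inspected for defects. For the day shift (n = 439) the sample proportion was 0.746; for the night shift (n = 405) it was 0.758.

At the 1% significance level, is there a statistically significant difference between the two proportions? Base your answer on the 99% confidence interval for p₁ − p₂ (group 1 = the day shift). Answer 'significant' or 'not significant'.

not significant

The two standard errors are √(0.7460×0.2540/439) = 0.02078 and √(0.7580×0.2420/405) = 0.02128.
Because the samples are independent, SE_diff = √(0.02078² + 0.02128²) = 0.02974.
Using z* = 2.576 for 99%, ME = 2.576 × 0.02974 = 0.07661.
p̂₁ − p̂₂ = -0.0120; interval -0.0120 ± 0.07661 gives (-0.08861, 0.06461).
The interval (-0.08861, 0.06461) contains 0, so the difference is not significant.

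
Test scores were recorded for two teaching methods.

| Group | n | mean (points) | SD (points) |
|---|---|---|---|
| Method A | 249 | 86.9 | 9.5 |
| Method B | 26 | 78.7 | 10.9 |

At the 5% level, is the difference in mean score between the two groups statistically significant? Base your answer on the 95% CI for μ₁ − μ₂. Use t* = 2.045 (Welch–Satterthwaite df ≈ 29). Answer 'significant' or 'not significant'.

Per-group SEs: s₁/√n₁ = 9.5/√249 = 0.6020, s₂/√n₂ = 10.9/√26 = 2.1377.
Unpooled SE of the difference: √(0.362404 + 4.56976129) = 2.2208.
Margin of error = t* · SE = 2.045 × 2.2208 = 4.5415.
x̄₁ − x̄₂ = 86.9 − 78.7 = 8.2000.
CI: 8.2000 ± 4.5415 = (3.6585, 12.7415).
The interval (3.6585, 12.7415) does not contain 0, so the difference is significant.

significant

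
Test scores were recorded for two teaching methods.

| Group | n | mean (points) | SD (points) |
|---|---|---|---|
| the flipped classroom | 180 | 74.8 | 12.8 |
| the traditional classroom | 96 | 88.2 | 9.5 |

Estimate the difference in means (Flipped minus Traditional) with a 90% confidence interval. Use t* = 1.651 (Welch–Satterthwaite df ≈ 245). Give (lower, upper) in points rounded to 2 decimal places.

Per-group SEs: s₁/√n₁ = 12.8/√180 = 0.9541, s₂/√n₂ = 9.5/√96 = 0.9696.
Unpooled SE of the difference: √(0.91030681 + 0.94012416) = 1.3603.
Margin of error = t* · SE = 1.651 × 1.3603 = 2.2459.
x̄₁ − x̄₂ = 74.8 − 88.2 = -13.4000.
CI: -13.4000 ± 2.2459 = (-15.65, -11.15).

(-15.65, -11.15)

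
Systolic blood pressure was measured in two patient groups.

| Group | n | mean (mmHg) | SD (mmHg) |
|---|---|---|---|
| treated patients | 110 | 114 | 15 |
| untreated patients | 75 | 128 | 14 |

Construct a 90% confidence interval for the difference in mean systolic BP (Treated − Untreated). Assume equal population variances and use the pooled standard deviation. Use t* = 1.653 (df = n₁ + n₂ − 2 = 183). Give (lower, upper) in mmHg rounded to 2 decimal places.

(-17.61, -10.39)

s_p = √[((n₁−1)s₁² + (n₂−1)s₂²)/(n₁+n₂−2)] = √[(109·15² + 74·14²)/183] = 14.6039.
SE = 14.6039·√(1/110 + 1/75) = 2.1869.
With t* = 1.653, margin = 1.653 × 2.1869 = 3.6149.
x̄₁ − x̄₂ = 114 − 128 = -14.0000; interval -14.0000 ± 3.6149 = (-17.61, -10.39).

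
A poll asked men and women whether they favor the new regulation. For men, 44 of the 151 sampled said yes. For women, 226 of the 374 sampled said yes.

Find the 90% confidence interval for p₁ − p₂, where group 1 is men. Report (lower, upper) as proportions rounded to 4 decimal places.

(-0.3866, -0.2392)

First, p̂₁ = 44/151 = 0.2914; p̂₂ = 226/374 = 0.6043.
The two standard errors are √(0.2914×0.7086/151) = 0.03698 and √(0.6043×0.3957/374) = 0.02529.
Because the samples are independent, SE_diff = √(0.03698² + 0.02529²) = 0.04480.
Using z* = 1.645 for 90%, ME = 1.645 × 0.04480 = 0.07370.
p̂₁ − p̂₂ = -0.3129; interval -0.3129 ± 0.07370 gives (-0.3866, -0.2392).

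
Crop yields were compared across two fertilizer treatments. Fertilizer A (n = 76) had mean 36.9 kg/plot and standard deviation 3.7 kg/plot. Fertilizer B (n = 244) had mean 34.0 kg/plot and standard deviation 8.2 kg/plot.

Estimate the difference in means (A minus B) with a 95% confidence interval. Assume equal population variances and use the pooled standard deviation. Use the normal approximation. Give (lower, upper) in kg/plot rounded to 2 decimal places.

(1.00, 4.80)

Pooled variance s_p² = [75·3.7² + 243·8.2²] / (76+244−2) = 54.6103, so s_p = 7.3899.
SE_diff = s_p·√(1/n₁ + 1/n₂) = 7.3899·√(1/76 + 1/244) = 0.9708.
z* = 1.960; margin = 1.960 × 0.9708 = 1.9028.
Difference = 36.9 − 34.0 = 2.9000.
2.9000 ± 1.9028 → (1.00, 4.80).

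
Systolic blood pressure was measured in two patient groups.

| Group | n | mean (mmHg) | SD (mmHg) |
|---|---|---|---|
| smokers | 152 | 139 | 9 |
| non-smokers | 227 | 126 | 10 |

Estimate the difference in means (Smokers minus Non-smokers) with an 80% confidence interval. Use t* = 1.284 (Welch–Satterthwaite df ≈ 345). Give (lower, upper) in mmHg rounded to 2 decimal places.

Per-group SEs: s₁/√n₁ = 9/√152 = 0.7300, s₂/√n₂ = 10/√227 = 0.6637.
Unpooled SE of the difference: √(0.5329 + 0.44049769) = 0.9866.
Margin of error = t* · SE = 1.284 × 0.9866 = 1.2668.
x̄₁ − x̄₂ = 139 − 126 = 13.0000.
CI: 13.0000 ± 1.2668 = (11.73, 14.27).

(11.73, 14.27)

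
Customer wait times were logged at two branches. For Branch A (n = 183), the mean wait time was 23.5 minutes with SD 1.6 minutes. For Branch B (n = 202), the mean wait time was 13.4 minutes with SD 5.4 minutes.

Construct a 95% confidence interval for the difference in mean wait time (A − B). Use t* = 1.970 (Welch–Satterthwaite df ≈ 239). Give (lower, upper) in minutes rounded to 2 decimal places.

Standard errors of each mean: 1.6/√183 = 0.1183 and 5.4/√202 = 0.3799.
SE(x̄₁ − x̄₂) = √(0.1183² + 0.3799²) = 0.3979 for independent samples with unequal variances.
With t* = 1.970, the margin is 1.970 × 0.3979 = 0.7839.
x̄₁ − x̄₂ = 23.5 − 13.4 = 10.1000; the interval is 10.1000 ± 0.7839 = (9.32, 10.88).

(9.32, 10.88)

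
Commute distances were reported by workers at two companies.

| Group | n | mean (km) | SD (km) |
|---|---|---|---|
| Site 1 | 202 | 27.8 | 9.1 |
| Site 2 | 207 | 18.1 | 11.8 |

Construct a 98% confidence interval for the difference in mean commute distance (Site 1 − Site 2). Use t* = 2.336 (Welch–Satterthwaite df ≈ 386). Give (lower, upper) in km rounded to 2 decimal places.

SE₁ = s₁/√n₁ = 9.1/√202 = 0.6403; SE₂ = 11.8/√207 = 0.8202.
Independent samples, unequal variances: SE_diff = √(SE₁² + SE₂²) = √(0.40998409 + 0.67272804) = 1.0405.
t* = 2.336, so margin of error = 2.336 × 1.0405 = 2.4306.
Difference in means = 27.8 − 18.1 = 9.7000.
9.7000 ± 2.4306 → (7.27, 12.13).

(7.27, 12.13)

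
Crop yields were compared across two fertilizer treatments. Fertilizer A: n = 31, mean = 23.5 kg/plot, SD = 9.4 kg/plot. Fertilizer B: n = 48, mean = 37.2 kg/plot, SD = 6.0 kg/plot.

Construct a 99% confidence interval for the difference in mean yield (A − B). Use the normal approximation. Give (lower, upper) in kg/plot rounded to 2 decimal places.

Per-group SEs: s₁/√n₁ = 9.4/√31 = 1.6883, s₂/√n₂ = 6.0/√48 = 0.8660.
Unpooled SE of the difference: √(2.85035689 + 0.749956) = 1.8974.
Margin of error = z* · SE = 2.576 × 1.8974 = 4.8877.
x̄₁ − x̄₂ = 23.5 − 37.2 = -13.7000.
CI: -13.7000 ± 4.8877 = (-18.59, -8.81).

(-18.59, -8.81)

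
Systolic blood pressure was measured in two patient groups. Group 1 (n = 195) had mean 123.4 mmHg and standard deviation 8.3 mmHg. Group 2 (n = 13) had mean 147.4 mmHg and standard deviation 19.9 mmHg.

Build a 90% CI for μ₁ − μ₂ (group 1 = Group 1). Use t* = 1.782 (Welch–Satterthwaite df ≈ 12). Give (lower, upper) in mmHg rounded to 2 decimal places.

SE₁ = s₁/√n₁ = 8.3/√195 = 0.5944; SE₂ = 19.9/√13 = 5.5193.
Independent samples, unequal variances: SE_diff = √(SE₁² + SE₂²) = √(0.35331136 + 30.46267249) = 5.5512.
t* = 1.782, so margin of error = 1.782 × 5.5512 = 9.8922.
Difference in means = 123.4 − 147.4 = -24.0000.
-24.0000 ± 9.8922 → (-33.89, -14.11).

(-33.89, -14.11)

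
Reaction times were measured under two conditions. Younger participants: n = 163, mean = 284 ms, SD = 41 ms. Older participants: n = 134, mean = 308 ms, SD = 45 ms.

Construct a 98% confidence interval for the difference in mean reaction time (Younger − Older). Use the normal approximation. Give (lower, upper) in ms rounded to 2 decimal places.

SE₁ = s₁/√n₁ = 41/√163 = 3.2114; SE₂ = 45/√134 = 3.8874.
Independent samples, unequal variances: SE_diff = √(SE₁² + SE₂²) = √(10.31308996 + 15.11187876) = 5.0423.
z* = 2.326, so margin of error = 2.326 × 5.0423 = 11.7284.
Difference in means = 284 − 308 = -24.0000.
-24.0000 ± 11.7284 → (-35.73, -12.27).

(-35.73, -12.27)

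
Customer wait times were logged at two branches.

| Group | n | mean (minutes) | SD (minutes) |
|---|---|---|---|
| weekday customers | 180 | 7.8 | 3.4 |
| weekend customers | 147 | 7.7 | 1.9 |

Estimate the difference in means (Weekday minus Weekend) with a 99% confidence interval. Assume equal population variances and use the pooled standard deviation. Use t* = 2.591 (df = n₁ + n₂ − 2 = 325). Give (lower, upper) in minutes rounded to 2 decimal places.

Pooled variance s_p² = [179·3.4² + 146·1.9²] / (180+147−2) = 7.9886, so s_p = 2.8264.
SE_diff = s_p·√(1/n₁ + 1/n₂) = 2.8264·√(1/180 + 1/147) = 0.3142.
t* = 2.591; margin = 2.591 × 0.3142 = 0.8141.
Difference = 7.8 − 7.7 = 0.1000.
0.1000 ± 0.8141 → (-0.71, 0.91).

(-0.71, 0.91)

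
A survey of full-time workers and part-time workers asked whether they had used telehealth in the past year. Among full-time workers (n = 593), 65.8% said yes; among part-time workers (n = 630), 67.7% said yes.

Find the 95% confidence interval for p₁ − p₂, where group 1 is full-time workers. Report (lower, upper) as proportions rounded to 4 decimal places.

(-0.0718, 0.0338)

SE₁ = √(p̂₁(1−p̂₁)/n₁) = √(0.6580·0.3420/593) = 0.01948; SE₂ = √(0.6770·0.3230/630) = 0.01863.
Independent samples: SE of the difference = √(SE₁² + SE₂²) = √(0.0003794704 + 0.0003470769) = 0.02695.
z* for 95% confidence is 1.960, so the margin of error is 1.960 × 0.02695 = 0.05282.
Point estimate p̂₁ − p̂₂ = 0.6580 − 0.6770 = -0.0190.
-0.0190 ± 0.05282 → (-0.0718, 0.0338).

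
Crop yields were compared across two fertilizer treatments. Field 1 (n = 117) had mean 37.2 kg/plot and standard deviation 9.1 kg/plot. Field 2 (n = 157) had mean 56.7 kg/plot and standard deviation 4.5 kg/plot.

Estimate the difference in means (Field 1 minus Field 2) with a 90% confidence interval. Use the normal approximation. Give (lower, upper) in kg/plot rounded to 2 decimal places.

(-21.00, -18.00)

SE₁ = s₁/√n₁ = 9.1/√117 = 0.8413; SE₂ = 4.5/√157 = 0.3591.
Independent samples, unequal variances: SE_diff = √(SE₁² + SE₂²) = √(0.70778569 + 0.12895281) = 0.9147.
z* = 1.645, so margin of error = 1.645 × 0.9147 = 1.5047.
Difference in means = 37.2 − 56.7 = -19.5000.
-19.5000 ± 1.5047 → (-21.00, -18.00).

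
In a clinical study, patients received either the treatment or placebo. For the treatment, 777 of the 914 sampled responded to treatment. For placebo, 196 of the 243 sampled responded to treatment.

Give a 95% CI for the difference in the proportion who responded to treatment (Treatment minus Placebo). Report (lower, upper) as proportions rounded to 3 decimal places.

(-0.011, 0.098)

p̂₁ = 777/914 = 0.8501 and p̂₂ = 196/243 = 0.8066.
SE₁ = √(p̂₁(1−p̂₁)/n₁) = √(0.8501·0.1499/914) = 0.01181; SE₂ = √(0.8066·0.1934/243) = 0.02534.
Independent samples: SE of the difference = √(SE₁² + SE₂²) = √(0.0001394761 + 0.0006421156) = 0.02796.
z* for 95% confidence is 1.960, so the margin of error is 1.960 × 0.02796 = 0.05480.
Point estimate p̂₁ − p̂₂ = 0.8501 − 0.8066 = 0.0435.
0.0435 ± 0.05480 → (-0.011, 0.098).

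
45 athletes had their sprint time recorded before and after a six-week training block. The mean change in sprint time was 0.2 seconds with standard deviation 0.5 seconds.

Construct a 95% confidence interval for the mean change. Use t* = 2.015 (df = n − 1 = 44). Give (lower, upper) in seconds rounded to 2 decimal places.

Paired design: SE = s_d/√n = 0.5/√45 = 0.0745.
t* = 2.015; margin of error = 2.015 × 0.0745 = 0.1501.
0.2 ± 0.1501 → (0.05, 0.35).

(0.05, 0.35)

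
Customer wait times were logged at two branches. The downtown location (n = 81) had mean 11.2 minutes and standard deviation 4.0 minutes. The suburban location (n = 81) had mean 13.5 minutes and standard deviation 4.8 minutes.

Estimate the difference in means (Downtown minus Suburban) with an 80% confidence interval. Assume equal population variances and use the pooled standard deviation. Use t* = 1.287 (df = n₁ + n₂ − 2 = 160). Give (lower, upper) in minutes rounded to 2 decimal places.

(-3.19, -1.41)

Pooled variance s_p² = [80·4.0² + 80·4.8²] / (81+81−2) = 19.5200, so s_p = 4.4181.
SE_diff = s_p·√(1/n₁ + 1/n₂) = 4.4181·√(1/81 + 1/81) = 0.6942.
t* = 1.287; margin = 1.287 × 0.6942 = 0.8934.
Difference = 11.2 − 13.5 = -2.3000.
-2.3000 ± 0.8934 → (-3.19, -1.41).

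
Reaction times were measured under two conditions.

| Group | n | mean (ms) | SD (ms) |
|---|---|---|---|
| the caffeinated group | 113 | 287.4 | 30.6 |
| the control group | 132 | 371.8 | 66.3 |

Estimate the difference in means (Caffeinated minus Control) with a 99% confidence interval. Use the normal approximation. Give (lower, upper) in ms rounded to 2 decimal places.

(-101.01, -67.79)

Standard errors of each mean: 30.6/√113 = 2.8786 and 66.3/√132 = 5.7707.
SE(x̄₁ − x̄₂) = √(2.8786² + 5.7707²) = 6.4488 for independent samples with unequal variances.
With z* = 2.576, the margin is 2.576 × 6.4488 = 16.6121.
x̄₁ − x̄₂ = 287.4 − 371.8 = -84.4000; the interval is -84.4000 ± 16.6121 = (-101.01, -67.79).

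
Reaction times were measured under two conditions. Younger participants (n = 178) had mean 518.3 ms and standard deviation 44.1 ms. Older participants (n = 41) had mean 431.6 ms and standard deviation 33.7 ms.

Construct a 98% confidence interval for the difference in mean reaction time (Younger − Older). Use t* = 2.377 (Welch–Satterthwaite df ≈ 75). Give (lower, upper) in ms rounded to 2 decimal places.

(71.93, 101.47)

Per-group SEs: s₁/√n₁ = 44.1/√178 = 3.3054, s₂/√n₂ = 33.7/√41 = 5.2631.
Unpooled SE of the difference: √(10.92566916 + 27.70022161) = 6.2150.
Margin of error = t* · SE = 2.377 × 6.2150 = 14.7731.
x̄₁ − x̄₂ = 518.3 − 431.6 = 86.7000.
CI: 86.7000 ± 14.7731 = (71.93, 101.47).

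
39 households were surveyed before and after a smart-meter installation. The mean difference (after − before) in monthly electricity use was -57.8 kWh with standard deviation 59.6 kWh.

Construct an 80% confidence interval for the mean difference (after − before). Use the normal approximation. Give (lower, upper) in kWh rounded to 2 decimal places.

(-70.03, -45.57)

Paired design: SE = s_d/√n = 59.6/√39 = 9.5436.
z* = 1.282; margin of error = 1.282 × 9.5436 = 12.2349.
-57.8 ± 12.2349 → (-70.03, -45.57).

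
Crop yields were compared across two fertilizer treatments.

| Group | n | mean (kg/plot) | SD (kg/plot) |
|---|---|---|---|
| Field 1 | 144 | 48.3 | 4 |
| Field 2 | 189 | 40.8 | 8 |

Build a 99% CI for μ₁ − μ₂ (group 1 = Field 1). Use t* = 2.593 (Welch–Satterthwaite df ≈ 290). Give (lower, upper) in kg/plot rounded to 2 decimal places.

Per-group SEs: s₁/√n₁ = 4/√144 = 0.3333, s₂/√n₂ = 8/√189 = 0.5819.
Unpooled SE of the difference: √(0.11108889 + 0.33860761) = 0.6706.
Margin of error = t* · SE = 2.593 × 0.6706 = 1.7389.
x̄₁ − x̄₂ = 48.3 − 40.8 = 7.5000.
CI: 7.5000 ± 1.7389 = (5.76, 9.24).

(5.76, 9.24)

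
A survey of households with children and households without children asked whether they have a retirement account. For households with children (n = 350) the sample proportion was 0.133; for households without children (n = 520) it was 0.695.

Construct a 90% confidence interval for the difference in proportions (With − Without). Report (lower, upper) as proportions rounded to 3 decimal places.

(-0.607, -0.517)

Each SE is √(p̂(1−p̂)/n): √(0.1330·0.8670/350) = 0.01815 and √(0.6950·0.3050/520) = 0.02019.
SE(p̂₁ − p̂₂) = √(SE₁² + SE₂²) = √(0.0003294225 + 0.0004076361) = 0.02715, since the two samples are independent.
At 90% confidence z* = 1.645; margin = 1.645 × 0.02715 = 0.04466.
The difference is 0.1330 − 0.6950 = -0.5620, so the interval is -0.5620 ± 0.04466 = (-0.607, -0.517).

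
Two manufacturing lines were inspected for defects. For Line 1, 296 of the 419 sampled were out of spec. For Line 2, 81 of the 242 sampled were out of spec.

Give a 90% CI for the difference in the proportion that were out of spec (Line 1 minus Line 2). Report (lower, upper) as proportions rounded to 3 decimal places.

(0.310, 0.434)

First, p̂₁ = 296/419 = 0.7064; p̂₂ = 81/242 = 0.3347.
The two standard errors are √(0.7064×0.2936/419) = 0.02225 and √(0.3347×0.6653/242) = 0.03033.
Because the samples are independent, SE_diff = √(0.02225² + 0.03033²) = 0.03762.
Using z* = 1.645 for 90%, ME = 1.645 × 0.03762 = 0.06188.
p̂₁ − p̂₂ = 0.3717; interval 0.3717 ± 0.06188 gives (0.310, 0.434).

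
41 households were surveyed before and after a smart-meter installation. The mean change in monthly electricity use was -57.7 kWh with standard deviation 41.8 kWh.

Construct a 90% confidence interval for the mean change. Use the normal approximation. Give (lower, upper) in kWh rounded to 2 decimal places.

(-68.44, -46.96)

This is a matched-pairs design, so SE = s_d/√n = 41.8/√41 = 6.5281.
Margin = 1.645 × 6.5281 = 10.7387; the interval is -57.7 ± 10.7387 = (-68.44, -46.96).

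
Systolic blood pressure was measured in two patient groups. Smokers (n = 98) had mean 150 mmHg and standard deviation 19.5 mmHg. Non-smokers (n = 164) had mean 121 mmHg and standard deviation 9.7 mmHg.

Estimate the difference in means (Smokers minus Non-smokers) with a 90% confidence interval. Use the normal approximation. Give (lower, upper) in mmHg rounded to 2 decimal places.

(25.53, 32.47)

Per-group SEs: s₁/√n₁ = 19.5/√98 = 1.9698, s₂/√n₂ = 9.7/√164 = 0.7574.
Unpooled SE of the difference: √(3.88011204 + 0.57365476) = 2.1104.
Margin of error = z* · SE = 1.645 × 2.1104 = 3.4716.
x̄₁ − x̄₂ = 150 − 121 = 29.0000.
CI: 29.0000 ± 3.4716 = (25.53, 32.47).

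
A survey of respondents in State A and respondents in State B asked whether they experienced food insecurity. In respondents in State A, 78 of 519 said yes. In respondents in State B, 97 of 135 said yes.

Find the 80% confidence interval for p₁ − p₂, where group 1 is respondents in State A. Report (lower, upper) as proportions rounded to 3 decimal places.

(-0.622, -0.515)

p̂₁ = 78/519 = 0.1503 and p̂₂ = 97/135 = 0.7185.
SE₁ = √(p̂₁(1−p̂₁)/n₁) = √(0.1503·0.8497/519) = 0.01569; SE₂ = √(0.7185·0.2815/135) = 0.03871.
Independent samples: SE of the difference = √(SE₁² + SE₂²) = √(0.0002461761 + 0.0014984641) = 0.04177.
z* for 80% confidence is 1.282, so the margin of error is 1.282 × 0.04177 = 0.05355.
Point estimate p̂₁ − p̂₂ = 0.1503 − 0.7185 = -0.5682.
-0.5682 ± 0.05355 → (-0.622, -0.515).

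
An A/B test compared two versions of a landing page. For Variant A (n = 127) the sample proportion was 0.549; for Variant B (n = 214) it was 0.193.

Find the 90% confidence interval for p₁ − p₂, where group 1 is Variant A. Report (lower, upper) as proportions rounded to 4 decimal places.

(0.2709, 0.4411)

Each SE is √(p̂(1−p̂)/n): √(0.5490·0.4510/127) = 0.04415 and √(0.1930·0.8070/214) = 0.02698.
SE(p̂₁ − p̂₂) = √(SE₁² + SE₂²) = √(0.0019492225 + 0.0007279204) = 0.05174, since the two samples are independent.
At 90% confidence z* = 1.645; margin = 1.645 × 0.05174 = 0.08511.
The difference is 0.5490 − 0.1930 = 0.3560, so the interval is 0.3560 ± 0.08511 = (0.2709, 0.4411).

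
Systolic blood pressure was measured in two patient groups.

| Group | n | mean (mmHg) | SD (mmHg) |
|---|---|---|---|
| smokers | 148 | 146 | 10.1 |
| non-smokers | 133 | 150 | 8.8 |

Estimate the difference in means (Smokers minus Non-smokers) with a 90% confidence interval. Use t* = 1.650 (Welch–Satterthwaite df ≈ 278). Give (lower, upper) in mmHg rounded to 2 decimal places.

SE₁ = s₁/√n₁ = 10.1/√148 = 0.8302; SE₂ = 8.8/√133 = 0.7631.
Independent samples, unequal variances: SE_diff = √(SE₁² + SE₂²) = √(0.68923204 + 0.58232161) = 1.1276.
t* = 1.650, so margin of error = 1.650 × 1.1276 = 1.8605.
Difference in means = 146 − 150 = -4.0000.
-4.0000 ± 1.8605 → (-5.86, -2.14).

(-5.86, -2.14)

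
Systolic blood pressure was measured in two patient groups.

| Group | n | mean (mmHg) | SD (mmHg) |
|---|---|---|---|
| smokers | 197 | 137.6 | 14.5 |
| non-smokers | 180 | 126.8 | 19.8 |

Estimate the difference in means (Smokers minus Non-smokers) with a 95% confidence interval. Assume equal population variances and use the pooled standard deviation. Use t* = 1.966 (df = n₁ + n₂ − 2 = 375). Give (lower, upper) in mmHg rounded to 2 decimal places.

Pooled variance s_p² = [196·14.5² + 179·19.8²] / (197+180−2) = 297.0244, so s_p = 17.2344.
SE_diff = s_p·√(1/n₁ + 1/n₂) = 17.2344·√(1/197 + 1/180) = 1.7770.
t* = 1.966; margin = 1.966 × 1.7770 = 3.4936.
Difference = 137.6 − 126.8 = 10.8000.
10.8000 ± 3.4936 → (7.31, 14.29).

(7.31, 14.29)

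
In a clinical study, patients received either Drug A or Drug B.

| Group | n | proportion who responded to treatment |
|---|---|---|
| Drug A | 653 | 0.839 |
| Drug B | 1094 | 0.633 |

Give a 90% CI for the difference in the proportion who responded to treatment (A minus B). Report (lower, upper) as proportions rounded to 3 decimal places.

(0.172, 0.240)

The two standard errors are √(0.8390×0.1610/653) = 0.01438 and √(0.6330×0.3670/1094) = 0.01457.
Because the samples are independent, SE_diff = √(0.01438² + 0.01457²) = 0.02047.
Using z* = 1.645 for 90%, ME = 1.645 × 0.02047 = 0.03367.
p̂₁ − p̂₂ = 0.2060; interval 0.2060 ± 0.03367 gives (0.172, 0.240).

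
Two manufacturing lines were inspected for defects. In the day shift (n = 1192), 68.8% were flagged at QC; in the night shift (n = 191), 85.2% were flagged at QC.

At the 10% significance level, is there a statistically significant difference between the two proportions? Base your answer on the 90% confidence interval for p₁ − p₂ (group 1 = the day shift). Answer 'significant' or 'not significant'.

The two standard errors are √(0.6880×0.3120/1192) = 0.01342 and √(0.8520×0.1480/191) = 0.02569.
Because the samples are independent, SE_diff = √(0.01342² + 0.02569²) = 0.02898.
Using z* = 1.645 for 90%, ME = 1.645 × 0.02898 = 0.04767.
p̂₁ − p̂₂ = -0.1640; interval -0.1640 ± 0.04767 gives (-0.21167, -0.11633).
The interval (-0.21167, -0.11633) does not contain 0, so the difference is significant.

significant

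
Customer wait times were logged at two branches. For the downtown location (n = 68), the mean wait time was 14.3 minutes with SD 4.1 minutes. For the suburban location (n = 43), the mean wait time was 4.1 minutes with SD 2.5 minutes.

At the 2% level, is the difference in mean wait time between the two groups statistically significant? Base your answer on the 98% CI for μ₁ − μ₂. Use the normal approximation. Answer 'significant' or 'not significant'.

Standard errors of each mean: 4.1/√68 = 0.4972 and 2.5/√43 = 0.3812.
SE(x̄₁ − x̄₂) = √(0.4972² + 0.3812²) = 0.6265 for independent samples with unequal variances.
With z* = 2.326, the margin is 2.326 × 0.6265 = 1.4572.
x̄₁ − x̄₂ = 14.3 − 4.1 = 10.2000; the interval is 10.2000 ± 1.4572 = (8.7428, 11.6572).
The interval (8.7428, 11.6572) does not contain 0, so the difference is significant.

significant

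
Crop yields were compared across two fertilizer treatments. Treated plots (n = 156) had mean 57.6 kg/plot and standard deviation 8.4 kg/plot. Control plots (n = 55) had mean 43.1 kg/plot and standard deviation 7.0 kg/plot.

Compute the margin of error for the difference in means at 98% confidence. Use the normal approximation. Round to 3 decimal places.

2.696

Per-group SEs: s₁/√n₁ = 8.4/√156 = 0.6725, s₂/√n₂ = 7.0/√55 = 0.9439.
Unpooled SE of the difference: √(0.45225625 + 0.89094721) = 1.1590.
Margin of error = z* · SE = 2.326 × 1.1590 = 2.6958.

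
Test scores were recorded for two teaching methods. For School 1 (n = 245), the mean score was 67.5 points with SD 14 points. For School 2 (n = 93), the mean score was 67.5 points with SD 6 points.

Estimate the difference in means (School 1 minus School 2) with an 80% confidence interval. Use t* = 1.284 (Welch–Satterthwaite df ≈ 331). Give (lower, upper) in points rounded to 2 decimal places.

Per-group SEs: s₁/√n₁ = 14/√245 = 0.8944, s₂/√n₂ = 6/√93 = 0.6222.
Unpooled SE of the difference: √(0.79995136 + 0.38713284) = 1.0895.
Margin of error = t* · SE = 1.284 × 1.0895 = 1.3989.
x̄₁ − x̄₂ = 67.5 − 67.5 = 0.0000.
CI: 0.0000 ± 1.3989 = (-1.40, 1.40).

(-1.40, 1.40)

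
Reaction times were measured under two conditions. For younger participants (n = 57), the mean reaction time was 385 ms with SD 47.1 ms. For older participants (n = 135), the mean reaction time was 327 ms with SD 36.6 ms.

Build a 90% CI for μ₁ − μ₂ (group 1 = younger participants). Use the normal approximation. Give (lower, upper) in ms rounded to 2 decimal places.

Standard errors of each mean: 47.1/√57 = 6.2385 and 36.6/√135 = 3.1500.
SE(x̄₁ − x̄₂) = √(6.2385² + 3.1500²) = 6.9887 for independent samples with unequal variances.
With z* = 1.645, the margin is 1.645 × 6.9887 = 11.4964.
x̄₁ − x̄₂ = 385 − 327 = 58.0000; the interval is 58.0000 ± 11.4964 = (46.50, 69.50).

(46.50, 69.50)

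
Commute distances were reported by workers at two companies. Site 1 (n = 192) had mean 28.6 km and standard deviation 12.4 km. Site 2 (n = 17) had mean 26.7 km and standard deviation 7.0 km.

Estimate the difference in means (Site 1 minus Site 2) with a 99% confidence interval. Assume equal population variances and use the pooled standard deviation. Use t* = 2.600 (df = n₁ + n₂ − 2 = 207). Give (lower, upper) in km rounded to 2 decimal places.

s_p = √[((n₁−1)s₁² + (n₂−1)s₂²)/(n₁+n₂−2)] = √[(191·12.4² + 16·7.0²)/207] = 12.0691.
SE = 12.0691·√(1/192 + 1/17) = 3.0540.
With t* = 2.600, margin = 2.600 × 3.0540 = 7.9404.
x̄₁ − x̄₂ = 28.6 − 26.7 = 1.9000; interval 1.9000 ± 7.9404 = (-6.04, 9.84).

(-6.04, 9.84)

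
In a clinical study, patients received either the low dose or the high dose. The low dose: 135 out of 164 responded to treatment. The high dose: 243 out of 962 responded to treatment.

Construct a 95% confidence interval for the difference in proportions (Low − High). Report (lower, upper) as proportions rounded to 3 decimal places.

Sample proportions: 135/164 = 0.8232, 243/962 = 0.2526.
Each SE is √(p̂(1−p̂)/n): √(0.8232·0.1768/164) = 0.02979 and √(0.2526·0.7474/962) = 0.01401.
SE(p̂₁ − p̂₂) = √(SE₁² + SE₂²) = √(0.0008874441 + 0.0001962801) = 0.03292, since the two samples are independent.
At 95% confidence z* = 1.960; margin = 1.960 × 0.03292 = 0.06452.
The difference is 0.8232 − 0.2526 = 0.5706, so the interval is 0.5706 ± 0.06452 = (0.506, 0.635).

(0.506, 0.635)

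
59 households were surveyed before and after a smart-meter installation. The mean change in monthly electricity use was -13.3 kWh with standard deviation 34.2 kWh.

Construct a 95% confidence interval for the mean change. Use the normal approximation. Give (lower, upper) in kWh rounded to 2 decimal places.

This is a matched-pairs design, so SE = s_d/√n = 34.2/√59 = 4.4525.
Margin = 1.960 × 4.4525 = 8.7269; the interval is -13.3 ± 8.7269 = (-22.03, -4.57).

(-22.03, -4.57)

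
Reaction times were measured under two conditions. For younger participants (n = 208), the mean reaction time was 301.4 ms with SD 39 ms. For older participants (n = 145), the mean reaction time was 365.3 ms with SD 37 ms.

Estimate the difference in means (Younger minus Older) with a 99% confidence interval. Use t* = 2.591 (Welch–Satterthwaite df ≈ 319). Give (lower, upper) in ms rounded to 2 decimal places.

(-74.51, -53.29)

SE₁ = s₁/√n₁ = 39/√208 = 2.7042; SE₂ = 37/√145 = 3.0727.
Independent samples, unequal variances: SE_diff = √(SE₁² + SE₂²) = √(7.31269764 + 9.44148529) = 4.0932.
t* = 2.591, so margin of error = 2.591 × 4.0932 = 10.6055.
Difference in means = 301.4 − 365.3 = -63.9000.
-63.9000 ± 10.6055 → (-74.51, -53.29).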